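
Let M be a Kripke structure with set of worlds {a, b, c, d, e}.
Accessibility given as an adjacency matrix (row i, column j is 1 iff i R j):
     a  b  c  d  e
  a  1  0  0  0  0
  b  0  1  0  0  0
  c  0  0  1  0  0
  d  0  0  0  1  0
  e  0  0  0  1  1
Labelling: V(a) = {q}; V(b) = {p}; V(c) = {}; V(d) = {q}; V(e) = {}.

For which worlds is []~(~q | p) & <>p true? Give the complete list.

Let φ = []~(~q | p) & <>p. Evaluate φ at each world:
  a (successors {a}): φ is false.
  b (successors {b}): φ is false.
  c (successors {c}): φ is false.
  d (successors {d}): φ is false.
  e (successors {d, e}): φ is false.
For instance, at b:
  At b: []~(~q | p) is false, <>p is true, so []~(~q | p) & <>p is false.
    At b: []~(~q | p) requires ~(~q | p) at every successor {b}.
      ~(~q | p) fails at b, so []~(~q | p) is false at b.
    At b: <>p requires p at some successor in {b}.
      p holds at b, so <>p is true at b.
Satisfying worlds: none.

none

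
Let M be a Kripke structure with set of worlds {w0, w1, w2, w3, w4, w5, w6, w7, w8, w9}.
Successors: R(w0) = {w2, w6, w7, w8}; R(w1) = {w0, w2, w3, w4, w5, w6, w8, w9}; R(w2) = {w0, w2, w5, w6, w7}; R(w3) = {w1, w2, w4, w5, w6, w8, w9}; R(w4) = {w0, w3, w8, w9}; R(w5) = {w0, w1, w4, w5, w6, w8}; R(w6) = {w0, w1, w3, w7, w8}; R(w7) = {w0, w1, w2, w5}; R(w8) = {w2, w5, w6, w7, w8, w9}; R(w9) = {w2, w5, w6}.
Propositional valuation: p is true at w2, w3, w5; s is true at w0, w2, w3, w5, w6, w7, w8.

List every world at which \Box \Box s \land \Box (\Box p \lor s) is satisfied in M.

none

Let φ = \Box \Box s \land \Box (\Box p \lor s). Evaluate φ at each world:
  w0 (successors {w2, w6, w7, w8}): φ is false.
  w1 (successors {w0, w2, w3, w4, w5, w6, w8, w9}): φ is false.
  w2 (successors {w0, w2, w5, w6, w7}): φ is false.
  w3 (successors {w1, w2, w4, w5, w6, w8, w9}): φ is false.
  w4 (successors {w0, w3, w8, w9}): φ is false.
  w5 (successors {w0, w1, w4, w5, w6, w8}): φ is false.
  w6 (successors {w0, w1, w3, w7, w8}): φ is false.
  w7 (successors {w0, w1, w2, w5}): φ is false.
  w8 (successors {w2, w5, w6, w7, w8, w9}): φ is false.
  w9 (successors {w2, w5, w6}): φ is false.
For instance, at w0:
  At w0: \Box \Box s is false, \Box (\Box p \lor s) is true, so \Box \Box s \land \Box (\Box p \lor s) is false.
    At w0: \Box \Box s requires \Box s at every successor {w2, w6, w7, w8}.
      \Box s fails at w6, so \Box \Box s is false at w0.
    At w0: \Box (\Box p \lor s) requires \Box p \lor s at every successor {w2, w6, w7, w8}.
      At w2: \Box p \lor s is true.
      At w6: \Box p \lor s is true.
      At w7: \Box p \lor s is true.
      At w8: \Box p \lor s is true.
    So \Box (\Box p \lor s) is true at w0.
Satisfying worlds: none.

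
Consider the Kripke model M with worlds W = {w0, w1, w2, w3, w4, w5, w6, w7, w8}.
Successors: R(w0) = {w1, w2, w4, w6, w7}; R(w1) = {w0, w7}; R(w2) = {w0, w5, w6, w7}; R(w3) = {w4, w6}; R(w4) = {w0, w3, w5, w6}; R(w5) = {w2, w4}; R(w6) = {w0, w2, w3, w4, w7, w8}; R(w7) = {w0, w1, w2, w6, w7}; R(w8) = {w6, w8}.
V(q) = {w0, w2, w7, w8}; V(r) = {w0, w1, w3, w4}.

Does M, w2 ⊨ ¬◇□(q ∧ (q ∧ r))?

At w2: ◇□(q ∧ (q ∧ r)) is false, so ¬◇□(q ∧ (q ∧ r)) is true.
  At w2: ◇□(q ∧ (q ∧ r)) requires □(q ∧ (q ∧ r)) at some successor in {w0, w5, w6, w7}.
    At w0: □(q ∧ (q ∧ r)) is false.
    At w5: □(q ∧ (q ∧ r)) is false.
    At w6: □(q ∧ (q ∧ r)) is false.
    At w7: □(q ∧ (q ∧ r)) is false.
  So ◇□(q ∧ (q ∧ r)) is false at w2.

Yes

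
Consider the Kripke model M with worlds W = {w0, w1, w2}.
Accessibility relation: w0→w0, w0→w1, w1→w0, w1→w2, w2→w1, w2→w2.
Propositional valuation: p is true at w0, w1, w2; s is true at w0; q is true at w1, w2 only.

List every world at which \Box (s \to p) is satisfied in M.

w0, w1, w2

Recall that \Box ψ holds at a world iff ψ holds at every accessible world, and \Diamond ψ holds iff ψ holds at some accessible world.
Let φ = \Box (s \to p). Evaluate φ at each world:
  w0 (successors {w0, w1}): φ is true.
  w1 (successors {w0, w2}): φ is true.
  w2 (successors {w1, w2}): φ is true.
For instance, at w2:
  At w2: \Box (s \to p) requires s \to p at every successor {w1, w2}.
    At w1: s \to p is true.
    At w2: s \to p is true.
  So \Box (s \to p) is true at w2.
Satisfying worlds: {w0, w1, w2}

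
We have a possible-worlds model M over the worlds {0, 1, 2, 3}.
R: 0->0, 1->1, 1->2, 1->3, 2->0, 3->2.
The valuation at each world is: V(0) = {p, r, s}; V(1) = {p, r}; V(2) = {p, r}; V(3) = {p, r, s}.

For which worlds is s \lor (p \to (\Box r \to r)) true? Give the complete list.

Let φ = s \lor (p \to (\Box r \to r)). Evaluate φ at each world:
  0 (successors {0}): φ is true.
  1 (successors {1, 2, 3}): φ is true.
  2 (successors {0}): φ is true.
  3 (successors {2}): φ is true.
For instance, at 0:
  At 0: s is true, p \to (\Box r \to r) is true, so s \lor (p \to (\Box r \to r)) is true.
    At 0: p is true, \Box r \to r is true, so p \to (\Box r \to r) is true.
      At 0: \Box r is true, r is true, so \Box r \to r is true.
Satisfying worlds: {0, 1, 2, 3}

0, 1, 2, 3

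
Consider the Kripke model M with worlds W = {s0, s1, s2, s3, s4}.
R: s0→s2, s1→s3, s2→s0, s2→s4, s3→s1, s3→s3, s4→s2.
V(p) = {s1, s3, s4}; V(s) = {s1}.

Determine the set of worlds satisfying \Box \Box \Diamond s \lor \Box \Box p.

s1, s3

Let φ = \Box \Box \Diamond s \lor \Box \Box p. Evaluate φ at each world:
  s0 (successors {s2}): φ is false.
  s1 (successors {s3}): φ is true.
  s2 (successors {s0, s4}): φ is false.
  s3 (successors {s1, s3}): φ is true.
  s4 (successors {s2}): φ is false.
For instance, at s1:
  At s1: \Box \Box \Diamond s is false, \Box \Box p is true, so \Box \Box \Diamond s \lor \Box \Box p is true.
    At s1: \Box \Box \Diamond s requires \Box \Diamond s at every successor {s3}.
      \Box \Diamond s fails at s3, so \Box \Box \Diamond s is false at s1.
    At s1: \Box \Box p requires \Box p at every successor {s3}.
      At s3: \Box p is true.
    So \Box \Box p is true at s1.
Satisfying worlds: {s1, s3}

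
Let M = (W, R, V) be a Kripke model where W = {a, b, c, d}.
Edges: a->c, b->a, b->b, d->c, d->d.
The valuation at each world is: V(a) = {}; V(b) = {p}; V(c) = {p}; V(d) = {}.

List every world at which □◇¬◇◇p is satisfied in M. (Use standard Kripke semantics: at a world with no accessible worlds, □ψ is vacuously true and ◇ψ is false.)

b, c

Let φ = □◇¬◇◇p. Evaluate φ at each world:
  a (successors {c}): φ is false.
  b (successors {a, b}): φ is true.
  c (successors ∅): φ is true.
  d (successors {c, d}): φ is false.
For instance, at d:
  At d: □◇¬◇◇p requires ◇¬◇◇p at every successor {c, d}.
    ◇¬◇◇p fails at c, so □◇¬◇◇p is false at d.
      At c: no accessible worlds, so ◇¬◇◇p is false.
Satisfying worlds: {b, c}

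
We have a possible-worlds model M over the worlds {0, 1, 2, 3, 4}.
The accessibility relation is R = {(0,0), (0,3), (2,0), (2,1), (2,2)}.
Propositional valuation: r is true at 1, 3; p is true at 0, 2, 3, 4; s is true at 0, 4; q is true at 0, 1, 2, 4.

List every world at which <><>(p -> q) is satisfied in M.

0, 2

Let φ = <><>(p -> q). Evaluate φ at each world:
  0 (successors {0, 3}): φ is true.
  1 (successors ∅): φ is false.
  2 (successors {0, 1, 2}): φ is true.
  3 (successors ∅): φ is false.
  4 (successors ∅): φ is false.
For instance, at 2:
  At 2: <><>(p -> q) requires <>(p -> q) at some successor in {0, 1, 2}.
    <>(p -> q) holds at 0, so <><>(p -> q) is true at 2.
      At 0: <>(p -> q) requires p -> q at some successor in {0, 3}.
        p -> q holds at 0, so <>(p -> q) is true at 0.
Satisfying worlds: {0, 2}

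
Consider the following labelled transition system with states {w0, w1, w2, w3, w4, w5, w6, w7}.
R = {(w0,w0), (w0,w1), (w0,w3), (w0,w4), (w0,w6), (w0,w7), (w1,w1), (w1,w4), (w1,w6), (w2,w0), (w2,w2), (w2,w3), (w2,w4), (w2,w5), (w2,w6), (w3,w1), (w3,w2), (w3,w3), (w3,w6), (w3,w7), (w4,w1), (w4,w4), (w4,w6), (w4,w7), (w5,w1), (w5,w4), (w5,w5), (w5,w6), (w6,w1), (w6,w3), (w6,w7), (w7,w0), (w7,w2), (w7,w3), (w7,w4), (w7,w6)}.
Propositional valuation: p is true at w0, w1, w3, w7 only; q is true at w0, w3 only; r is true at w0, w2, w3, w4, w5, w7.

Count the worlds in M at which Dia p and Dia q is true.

Recall that Dia ψ holds at a world iff ψ holds at some accessible world.
Let φ = Dia p and Dia q. Evaluate φ at each world:
  w0 (successors {w0, w1, w3, w4, w6, w7}): φ is true.
  w1 (successors {w1, w4, w6}): φ is false.
  w2 (successors {w0, w2, w3, w4, w5, w6}): φ is true.
  w3 (successors {w1, w2, w3, w6, w7}): φ is true.
  w4 (successors {w1, w4, w6, w7}): φ is false.
  w5 (successors {w1, w4, w5, w6}): φ is false.
  w6 (successors {w1, w3, w7}): φ is true.
  w7 (successors {w0, w2, w3, w4, w6}): φ is true.
For instance, at w3:
  At w3: Dia p is true, Dia q is true, so Dia p and Dia q is true.
    At w3: Dia p requires p at some successor in {w1, w2, w3, w6, w7}.
      p holds at w1, so Dia p is true at w3.
    At w3: Dia q requires q at some successor in {w1, w2, w3, w6, w7}.
      q holds at w3, so Dia q is true at w3.
Satisfying worlds: {w0, w2, w3, w6, w7}

5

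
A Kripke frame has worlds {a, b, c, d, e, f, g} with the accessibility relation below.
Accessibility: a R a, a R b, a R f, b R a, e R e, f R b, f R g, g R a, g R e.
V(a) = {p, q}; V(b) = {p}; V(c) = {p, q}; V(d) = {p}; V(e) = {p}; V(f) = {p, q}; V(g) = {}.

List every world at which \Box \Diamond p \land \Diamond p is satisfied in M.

a, b, e, f, g

Recall that \Box ψ holds at a world iff ψ holds at every accessible world, and \Diamond ψ holds iff ψ holds at some accessible world.
Let φ = \Box \Diamond p \land \Diamond p. Evaluate φ at each world:
  a (successors {a, b, f}): φ is true.
  b (successors {a}): φ is true.
  c (successors ∅): φ is false.
  d (successors ∅): φ is false.
  e (successors {e}): φ is true.
  f (successors {b, g}): φ is true.
  g (successors {a, e}): φ is true.
For instance, at e:
  At e: \Box \Diamond p is true, \Diamond p is true, so \Box \Diamond p \land \Diamond p is true.
    At e: \Box \Diamond p requires \Diamond p at every successor {e}.
      At e: \Diamond p is true.
    So \Box \Diamond p is true at e.
    At e: \Diamond p requires p at some successor in {e}.
      p holds at e, so \Diamond p is true at e.
Satisfying worlds: {a, b, e, f, g}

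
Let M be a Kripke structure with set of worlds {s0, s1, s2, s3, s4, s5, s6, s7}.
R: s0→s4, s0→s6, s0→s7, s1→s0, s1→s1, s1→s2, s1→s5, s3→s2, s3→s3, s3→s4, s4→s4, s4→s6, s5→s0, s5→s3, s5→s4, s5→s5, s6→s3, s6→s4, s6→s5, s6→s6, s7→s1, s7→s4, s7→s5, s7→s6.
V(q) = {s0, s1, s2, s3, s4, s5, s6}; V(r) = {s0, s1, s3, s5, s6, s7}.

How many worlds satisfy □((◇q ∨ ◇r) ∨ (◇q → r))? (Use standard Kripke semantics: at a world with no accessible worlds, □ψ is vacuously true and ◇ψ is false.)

Let φ = □((◇q ∨ ◇r) ∨ (◇q → r)). Evaluate φ at each world:
  s0 (successors {s4, s6, s7}): φ is true.
  s1 (successors {s0, s1, s2, s5}): φ is true.
  s2 (successors ∅): φ is true.
  s3 (successors {s2, s3, s4}): φ is true.
  s4 (successors {s4, s6}): φ is true.
  s5 (successors {s0, s3, s4, s5}): φ is true.
  s6 (successors {s3, s4, s5, s6}): φ is true.
  s7 (successors {s1, s4, s5, s6}): φ is true.
For instance, at s5:
  At s5: □((◇q ∨ ◇r) ∨ (◇q → r)) requires (◇q ∨ ◇r) ∨ (◇q → r) at every successor {s0, s3, s4, s5}.
    At s0: (◇q ∨ ◇r) ∨ (◇q → r) is true.
    At s3: (◇q ∨ ◇r) ∨ (◇q → r) is true.
    At s4: (◇q ∨ ◇r) ∨ (◇q → r) is true.
    At s5: (◇q ∨ ◇r) ∨ (◇q → r) is true.
  So □((◇q ∨ ◇r) ∨ (◇q → r)) is true at s5.
Satisfying worlds: {s0, s1, s2, s3, s4, s5, s6, s7}

8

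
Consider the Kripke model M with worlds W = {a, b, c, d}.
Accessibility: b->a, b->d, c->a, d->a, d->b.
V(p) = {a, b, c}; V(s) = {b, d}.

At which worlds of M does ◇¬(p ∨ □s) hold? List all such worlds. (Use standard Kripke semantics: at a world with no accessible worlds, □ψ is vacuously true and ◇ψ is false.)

b

Let φ = ◇¬(p ∨ □s). Evaluate φ at each world:
  a (successors ∅): φ is false.
  b (successors {a, d}): φ is true.
  c (successors {a}): φ is false.
  d (successors {a, b}): φ is false.
For instance, at c:
  At c: ◇¬(p ∨ □s) requires ¬(p ∨ □s) at some successor in {a}.
    At a: ¬(p ∨ □s) is false.
  So ◇¬(p ∨ □s) is false at c.
Satisfying worlds: {b}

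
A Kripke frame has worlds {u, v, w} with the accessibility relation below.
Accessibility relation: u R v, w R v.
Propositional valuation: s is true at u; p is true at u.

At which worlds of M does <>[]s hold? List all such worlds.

u, w

Let φ = <>[]s. Evaluate φ at each world:
  u (successors {v}): φ is true.
  v (successors ∅): φ is false.
  w (successors {v}): φ is true.
For instance, at w:
  At w: <>[]s requires []s at some successor in {v}.
    []s holds at v, so <>[]s is true at w.
      At v: no accessible worlds, so []s holds vacuously.
Satisfying worlds: {u, w}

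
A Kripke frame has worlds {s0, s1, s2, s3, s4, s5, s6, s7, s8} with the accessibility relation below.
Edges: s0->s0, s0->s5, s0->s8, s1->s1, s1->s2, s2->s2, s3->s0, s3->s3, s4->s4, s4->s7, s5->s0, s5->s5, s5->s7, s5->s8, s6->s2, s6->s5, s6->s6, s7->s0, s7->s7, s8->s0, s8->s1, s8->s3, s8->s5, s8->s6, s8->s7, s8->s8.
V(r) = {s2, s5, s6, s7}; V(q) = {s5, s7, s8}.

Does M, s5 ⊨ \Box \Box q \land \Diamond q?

At s5: \Box \Box q is false, \Diamond q is true, so \Box \Box q \land \Diamond q is false.
  At s5: \Box \Box q requires \Box q at every successor {s0, s5, s7, s8}.
    \Box q fails at s0, so \Box \Box q is false at s5.
      At s0: \Box q requires q at every successor {s0, s5, s8}.
        q fails at s0, so \Box q is false at s0.
  At s5: \Diamond q requires q at some successor in {s0, s5, s7, s8}.
    q holds at s5, so \Diamond q is true at s5.

No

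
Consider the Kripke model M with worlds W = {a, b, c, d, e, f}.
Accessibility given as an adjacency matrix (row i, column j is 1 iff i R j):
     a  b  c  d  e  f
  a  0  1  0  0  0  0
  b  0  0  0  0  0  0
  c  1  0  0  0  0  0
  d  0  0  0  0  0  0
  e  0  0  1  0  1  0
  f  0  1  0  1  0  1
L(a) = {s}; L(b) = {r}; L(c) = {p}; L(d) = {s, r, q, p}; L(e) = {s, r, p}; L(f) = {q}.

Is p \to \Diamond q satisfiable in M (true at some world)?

Yes

Let φ = p \to \Diamond q. Evaluate φ at each world:
  a (successors {b}): φ is true.
  b (successors ∅): φ is true.
  c (successors {a}): φ is false.
  d (successors ∅): φ is false.
  e (successors {c, e}): φ is false.
  f (successors {b, d, f}): φ is true.
Detail at a (witness):
  At a: p is false, \Diamond q is false, so p \to \Diamond q is true.
    At a: \Diamond q requires q at some successor in {b}.
      At b: q is false.
    So \Diamond q is false at a.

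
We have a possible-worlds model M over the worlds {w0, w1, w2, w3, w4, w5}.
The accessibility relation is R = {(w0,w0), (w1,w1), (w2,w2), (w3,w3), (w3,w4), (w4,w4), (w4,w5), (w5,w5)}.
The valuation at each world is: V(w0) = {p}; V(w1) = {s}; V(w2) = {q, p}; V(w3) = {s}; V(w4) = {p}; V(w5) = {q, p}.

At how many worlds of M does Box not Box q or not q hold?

Let φ = Box not Box q or not q. Evaluate φ at each world:
  w0 (successors {w0}): φ is true.
  w1 (successors {w1}): φ is true.
  w2 (successors {w2}): φ is false.
  w3 (successors {w3, w4}): φ is true.
  w4 (successors {w4, w5}): φ is true.
  w5 (successors {w5}): φ is false.
For instance, at w4:
  At w4: Box not Box q is false, not q is true, so Box not Box q or not q is true.
    At w4: Box not Box q requires not Box q at every successor {w4, w5}.
      not Box q fails at w5, so Box not Box q is false at w4.
Satisfying worlds: {w0, w1, w3, w4}

4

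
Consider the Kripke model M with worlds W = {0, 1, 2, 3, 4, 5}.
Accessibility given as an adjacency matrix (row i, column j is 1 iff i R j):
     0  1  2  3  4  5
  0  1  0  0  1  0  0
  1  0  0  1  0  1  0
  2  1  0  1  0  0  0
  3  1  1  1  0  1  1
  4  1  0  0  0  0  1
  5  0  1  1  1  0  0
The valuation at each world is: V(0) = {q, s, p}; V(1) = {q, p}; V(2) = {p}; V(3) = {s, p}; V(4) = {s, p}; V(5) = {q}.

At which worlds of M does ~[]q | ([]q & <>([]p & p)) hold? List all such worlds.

0, 1, 2, 3, 4, 5

Recall that []ψ holds at a world iff ψ holds at every accessible world, and <>ψ holds iff ψ holds at some accessible world.
Let φ = ~[]q | ([]q & <>([]p & p)). Evaluate φ at each world:
  0 (successors {0, 3}): φ is true.
  1 (successors {2, 4}): φ is true.
  2 (successors {0, 2}): φ is true.
  3 (successors {0, 1, 2, 4, 5}): φ is true.
  4 (successors {0, 5}): φ is true.
  5 (successors {1, 2, 3}): φ is true.
For instance, at 4:
  At 4: ~[]q is false, []q & <>([]p & p) is true, so ~[]q | ([]q & <>([]p & p)) is true.
    At 4: []q is true, so ~[]q is false.
      At 4: []q requires q at every successor {0, 5}.
        At 0: q is true.
        At 5: q is true.
      So []q is true at 4.
    At 4: []q is true, <>([]p & p) is true, so []q & <>([]p & p) is true.
      At 4: []q requires q at every successor {0, 5}.
        At 0: q is true.
        At 5: q is true.
      So []q is true at 4.
      At 4: <>([]p & p) requires []p & p at some successor in {0, 5}.
        []p & p holds at 0, so <>([]p & p) is true at 4.
Satisfying worlds: {0, 1, 2, 3, 4, 5}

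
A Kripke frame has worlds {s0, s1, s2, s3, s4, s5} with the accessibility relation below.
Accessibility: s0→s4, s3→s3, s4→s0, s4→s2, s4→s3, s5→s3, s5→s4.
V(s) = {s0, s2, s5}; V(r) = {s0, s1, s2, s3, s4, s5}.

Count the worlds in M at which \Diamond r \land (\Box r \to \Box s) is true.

Recall that \Box ψ holds at a world iff ψ holds at every accessible world, and \Diamond ψ holds iff ψ holds at some accessible world.
Let φ = \Diamond r \land (\Box r \to \Box s). Evaluate φ at each world:
  s0 (successors {s4}): φ is false.
  s1 (successors ∅): φ is false.
  s2 (successors ∅): φ is false.
  s3 (successors {s3}): φ is false.
  s4 (successors {s0, s2, s3}): φ is false.
  s5 (successors {s3, s4}): φ is false.
For instance, at s3:
  At s3: \Diamond r is true, \Box r \to \Box s is false, so \Diamond r \land (\Box r \to \Box s) is false.
    At s3: \Diamond r requires r at some successor in {s3}.
      r holds at s3, so \Diamond r is true at s3.
    At s3: \Box r is true, \Box s is false, so \Box r \to \Box s is false.
      At s3: \Box r requires r at every successor {s3}.
        At s3: r is true.
      So \Box r is true at s3.
      At s3: \Box s requires s at every successor {s3}.
        s fails at s3, so \Box s is false at s3.
Satisfying worlds: none.

0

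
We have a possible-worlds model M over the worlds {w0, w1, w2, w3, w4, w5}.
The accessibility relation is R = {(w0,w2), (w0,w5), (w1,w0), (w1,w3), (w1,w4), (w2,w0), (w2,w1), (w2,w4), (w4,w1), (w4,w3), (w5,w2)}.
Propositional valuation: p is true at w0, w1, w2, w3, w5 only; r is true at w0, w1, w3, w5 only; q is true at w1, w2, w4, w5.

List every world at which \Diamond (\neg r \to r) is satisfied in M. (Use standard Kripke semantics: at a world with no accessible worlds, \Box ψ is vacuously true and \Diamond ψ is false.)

w0, w1, w2, w4

Let φ = \Diamond (\neg r \to r). Evaluate φ at each world:
  w0 (successors {w2, w5}): φ is true.
  w1 (successors {w0, w3, w4}): φ is true.
  w2 (successors {w0, w1, w4}): φ is true.
  w3 (successors ∅): φ is false.
  w4 (successors {w1, w3}): φ is true.
  w5 (successors {w2}): φ is false.
For instance, at w5:
  At w5: \Diamond (\neg r \to r) requires \neg r \to r at some successor in {w2}.
    At w2: \neg r \to r is false.
  So \Diamond (\neg r \to r) is false at w5.
Satisfying worlds: {w0, w1, w2, w4}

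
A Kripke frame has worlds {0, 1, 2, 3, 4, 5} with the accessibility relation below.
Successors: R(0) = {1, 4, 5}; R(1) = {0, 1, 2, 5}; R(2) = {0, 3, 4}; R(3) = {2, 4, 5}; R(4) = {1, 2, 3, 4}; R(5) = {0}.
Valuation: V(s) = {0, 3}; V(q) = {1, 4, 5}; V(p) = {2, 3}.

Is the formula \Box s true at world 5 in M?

At 5: \Box s requires s at every successor {0}.
  At 0: s is true.
So \Box s is true at 5.

Yes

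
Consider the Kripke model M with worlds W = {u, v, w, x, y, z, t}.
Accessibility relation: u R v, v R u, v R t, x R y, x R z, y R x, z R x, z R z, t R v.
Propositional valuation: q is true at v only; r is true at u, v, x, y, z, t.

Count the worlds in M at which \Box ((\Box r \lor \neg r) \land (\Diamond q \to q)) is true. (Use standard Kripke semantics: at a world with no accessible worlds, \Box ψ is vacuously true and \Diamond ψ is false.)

6

Recall that \Box ψ holds at a world iff ψ holds at every accessible world, and \Diamond ψ holds iff ψ holds at some accessible world.
Let φ = \Box ((\Box r \lor \neg r) \land (\Diamond q \to q)). Evaluate φ at each world:
  u (successors {v}): φ is true.
  v (successors {u, t}): φ is false.
  w (successors ∅): φ is true.
  x (successors {y, z}): φ is true.
  y (successors {x}): φ is true.
  z (successors {x, z}): φ is true.
  t (successors {v}): φ is true.
For instance, at u:
  At u: \Box ((\Box r \lor \neg r) \land (\Diamond q \to q)) requires (\Box r \lor \neg r) \land (\Diamond q \to q) at every successor {v}.
      At v: \Box r \lor \neg r is true, \Diamond q \to q is true, so (\Box r \lor \neg r) \land (\Diamond q \to q) is true.
  So \Box ((\Box r \lor \neg r) \land (\Diamond q \to q)) is true at u.
Satisfying worlds: {u, w, x, y, z, t}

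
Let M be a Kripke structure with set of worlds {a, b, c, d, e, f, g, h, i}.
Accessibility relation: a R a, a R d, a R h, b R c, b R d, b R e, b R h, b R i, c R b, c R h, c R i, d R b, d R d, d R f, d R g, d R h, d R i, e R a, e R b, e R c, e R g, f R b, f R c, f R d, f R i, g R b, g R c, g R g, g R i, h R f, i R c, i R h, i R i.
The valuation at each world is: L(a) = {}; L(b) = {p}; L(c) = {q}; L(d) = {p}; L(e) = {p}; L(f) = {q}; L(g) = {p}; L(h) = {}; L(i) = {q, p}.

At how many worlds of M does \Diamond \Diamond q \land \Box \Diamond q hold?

7

Let φ = \Diamond \Diamond q \land \Box \Diamond q. Evaluate φ at each world:
  a (successors {a, d, h}): φ is false.
  b (successors {c, d, e, h, i}): φ is true.
  c (successors {b, h, i}): φ is true.
  d (successors {b, d, f, g, h, i}): φ is true.
  e (successors {a, b, c, g}): φ is false.
  f (successors {b, c, d, i}): φ is true.
  g (successors {b, c, g, i}): φ is true.
  h (successors {f}): φ is true.
  i (successors {c, h, i}): φ is true.
For instance, at h:
  At h: \Diamond \Diamond q is true, \Box \Diamond q is true, so \Diamond \Diamond q \land \Box \Diamond q is true.
    At h: \Diamond \Diamond q requires \Diamond q at some successor in {f}.
      \Diamond q holds at f, so \Diamond \Diamond q is true at h.
    At h: \Box \Diamond q requires \Diamond q at every successor {f}.
      At f: \Diamond q is true.
    So \Box \Diamond q is true at h.
Satisfying worlds: {b, c, d, f, g, h, i}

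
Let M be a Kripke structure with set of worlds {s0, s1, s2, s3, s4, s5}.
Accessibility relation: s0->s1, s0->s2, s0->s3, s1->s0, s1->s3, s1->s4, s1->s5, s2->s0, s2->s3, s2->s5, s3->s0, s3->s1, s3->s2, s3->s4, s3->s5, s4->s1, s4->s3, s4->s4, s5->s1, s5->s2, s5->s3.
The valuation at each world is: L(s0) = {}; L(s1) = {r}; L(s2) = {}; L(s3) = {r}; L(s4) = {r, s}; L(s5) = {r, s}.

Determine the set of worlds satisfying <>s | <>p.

Recall that <>ψ holds at a world iff ψ holds at some accessible world.
Let φ = <>s | <>p. Evaluate φ at each world:
  s0 (successors {s1, s2, s3}): φ is false.
  s1 (successors {s0, s3, s4, s5}): φ is true.
  s2 (successors {s0, s3, s5}): φ is true.
  s3 (successors {s0, s1, s2, s4, s5}): φ is true.
  s4 (successors {s1, s3, s4}): φ is true.
  s5 (successors {s1, s2, s3}): φ is false.
For instance, at s5:
  At s5: <>s is false, <>p is false, so <>s | <>p is false.
    At s5: <>s requires s at some successor in {s1, s2, s3}.
      At s1: s is false.
      At s2: s is false.
      At s3: s is false.
    So <>s is false at s5.
    At s5: <>p requires p at some successor in {s1, s2, s3}.
      At s1: p is false.
      At s2: p is false.
      At s3: p is false.
    So <>p is false at s5.
Satisfying worlds: {s1, s2, s3, s4}

s1, s2, s3, s4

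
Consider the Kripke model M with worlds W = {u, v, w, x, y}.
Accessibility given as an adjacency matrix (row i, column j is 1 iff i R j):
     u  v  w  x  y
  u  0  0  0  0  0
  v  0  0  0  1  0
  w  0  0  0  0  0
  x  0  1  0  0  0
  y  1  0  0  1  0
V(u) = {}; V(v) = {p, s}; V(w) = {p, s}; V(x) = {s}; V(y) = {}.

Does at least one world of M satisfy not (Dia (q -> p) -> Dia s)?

Let φ = not (Dia (q -> p) -> Dia s). Evaluate φ at each world:
  u (successors ∅): φ is false.
  v (successors {x}): φ is false.
  w (successors ∅): φ is false.
  x (successors {v}): φ is false.
  y (successors {u, x}): φ is false.
For instance, at y:
  At y: Dia (q -> p) -> Dia s is true, so not (Dia (q -> p) -> Dia s) is false.
    At y: Dia (q -> p) is true, Dia s is true, so Dia (q -> p) -> Dia s is true.
      At y: Dia (q -> p) requires q -> p at some successor in {u, x}.
        q -> p holds at u, so Dia (q -> p) is true at y.
      At y: Dia s requires s at some successor in {u, x}.
        s holds at x, so Dia s is true at y.

No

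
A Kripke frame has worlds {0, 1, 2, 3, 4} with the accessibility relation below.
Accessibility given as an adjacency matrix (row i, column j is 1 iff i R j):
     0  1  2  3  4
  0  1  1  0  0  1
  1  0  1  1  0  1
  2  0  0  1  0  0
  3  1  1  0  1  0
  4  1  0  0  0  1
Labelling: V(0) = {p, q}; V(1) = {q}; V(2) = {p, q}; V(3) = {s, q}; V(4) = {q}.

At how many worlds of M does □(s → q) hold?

5

Let φ = □(s → q). Evaluate φ at each world:
  0 (successors {0, 1, 4}): φ is true.
  1 (successors {1, 2, 4}): φ is true.
  2 (successors {2}): φ is true.
  3 (successors {0, 1, 3}): φ is true.
  4 (successors {0, 4}): φ is true.
For instance, at 2:
  At 2: □(s → q) requires s → q at every successor {2}.
    At 2: s → q is true.
  So □(s → q) is true at 2.
Satisfying worlds: {0, 1, 2, 3, 4}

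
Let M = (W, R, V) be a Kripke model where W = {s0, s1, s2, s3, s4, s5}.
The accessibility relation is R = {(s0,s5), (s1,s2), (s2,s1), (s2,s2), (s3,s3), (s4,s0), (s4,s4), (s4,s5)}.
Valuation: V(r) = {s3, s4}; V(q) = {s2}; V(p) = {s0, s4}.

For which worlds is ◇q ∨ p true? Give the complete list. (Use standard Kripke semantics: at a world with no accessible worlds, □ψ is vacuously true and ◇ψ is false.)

s0, s1, s2, s4

Let φ = ◇q ∨ p. Evaluate φ at each world:
  s0 (successors {s5}): φ is true.
  s1 (successors {s2}): φ is true.
  s2 (successors {s1, s2}): φ is true.
  s3 (successors {s3}): φ is false.
  s4 (successors {s0, s4, s5}): φ is true.
  s5 (successors ∅): φ is false.
For instance, at s4:
  At s4: ◇q is false, p is true, so ◇q ∨ p is true.
    At s4: ◇q requires q at some successor in {s0, s4, s5}.
      At s0: q is false.
      At s4: q is false.
      At s5: q is false.
    So ◇q is false at s4.
Satisfying worlds: {s0, s1, s2, s4}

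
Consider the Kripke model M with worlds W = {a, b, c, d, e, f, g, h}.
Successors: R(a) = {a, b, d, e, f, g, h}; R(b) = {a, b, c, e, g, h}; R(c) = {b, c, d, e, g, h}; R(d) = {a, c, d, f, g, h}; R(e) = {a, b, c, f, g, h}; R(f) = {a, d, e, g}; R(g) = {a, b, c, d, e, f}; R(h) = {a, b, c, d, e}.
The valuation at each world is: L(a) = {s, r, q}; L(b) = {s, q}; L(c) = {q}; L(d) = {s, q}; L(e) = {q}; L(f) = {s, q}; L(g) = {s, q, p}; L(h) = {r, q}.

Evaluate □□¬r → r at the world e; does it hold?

Yes

Recall that □ψ holds at a world iff ψ holds at every accessible world, and ◇ψ holds iff ψ holds at some accessible world.
At e: □□¬r is false, r is false, so □□¬r → r is true.
  At e: □□¬r requires □¬r at every successor {a, b, c, f, g, h}.
    □¬r fails at a, so □□¬r is false at e.
      At a: □¬r requires ¬r at every successor {a, b, d, e, f, g, h}.
        ¬r fails at a, so □¬r is false at a.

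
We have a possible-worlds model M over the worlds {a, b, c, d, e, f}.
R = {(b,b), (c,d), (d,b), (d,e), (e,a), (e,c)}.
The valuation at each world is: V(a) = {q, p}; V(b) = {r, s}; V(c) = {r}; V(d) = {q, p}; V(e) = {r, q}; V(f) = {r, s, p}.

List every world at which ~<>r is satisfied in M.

a, c, f

Recall that <>ψ holds at a world iff ψ holds at some accessible world.
Let φ = ~<>r. Evaluate φ at each world:
  a (successors ∅): φ is true.
  b (successors {b}): φ is false.
  c (successors {d}): φ is true.
  d (successors {b, e}): φ is false.
  e (successors {a, c}): φ is false.
  f (successors ∅): φ is true.
For instance, at e:
  At e: <>r is true, so ~<>r is false.
    At e: <>r requires r at some successor in {a, c}.
      r holds at c, so <>r is true at e.
Satisfying worlds: {a, c, f}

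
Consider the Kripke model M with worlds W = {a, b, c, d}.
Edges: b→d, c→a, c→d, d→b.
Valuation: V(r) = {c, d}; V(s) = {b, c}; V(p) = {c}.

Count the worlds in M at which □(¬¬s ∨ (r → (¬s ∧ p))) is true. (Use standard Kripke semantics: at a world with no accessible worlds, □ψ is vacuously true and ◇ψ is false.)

2

Let φ = □(¬¬s ∨ (r → (¬s ∧ p))). Evaluate φ at each world:
  a (successors ∅): φ is true.
  b (successors {d}): φ is false.
  c (successors {a, d}): φ is false.
  d (successors {b}): φ is true.
For instance, at c:
  At c: □(¬¬s ∨ (r → (¬s ∧ p))) requires ¬¬s ∨ (r → (¬s ∧ p)) at every successor {a, d}.
    ¬¬s ∨ (r → (¬s ∧ p)) fails at d, so □(¬¬s ∨ (r → (¬s ∧ p))) is false at c.
Satisfying worlds: {a, d}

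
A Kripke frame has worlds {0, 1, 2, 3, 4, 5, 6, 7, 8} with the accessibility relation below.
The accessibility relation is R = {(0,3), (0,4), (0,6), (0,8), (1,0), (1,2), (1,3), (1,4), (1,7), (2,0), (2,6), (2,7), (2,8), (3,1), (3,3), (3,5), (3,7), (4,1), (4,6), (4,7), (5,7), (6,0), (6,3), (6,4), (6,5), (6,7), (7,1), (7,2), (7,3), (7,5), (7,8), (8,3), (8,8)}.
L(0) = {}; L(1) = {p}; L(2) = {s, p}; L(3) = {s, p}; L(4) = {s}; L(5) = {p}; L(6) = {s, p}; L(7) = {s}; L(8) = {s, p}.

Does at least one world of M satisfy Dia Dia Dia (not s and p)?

Let φ = Dia Dia Dia (not s and p). Evaluate φ at each world:
  0 (successors {3, 4, 6, 8}): φ is true.
  1 (successors {0, 2, 3, 4, 7}): φ is true.
  2 (successors {0, 6, 7, 8}): φ is true.
  3 (successors {1, 3, 5, 7}): φ is true.
  4 (successors {1, 6, 7}): φ is true.
  5 (successors {7}): φ is true.
  6 (successors {0, 3, 4, 5, 7}): φ is true.
  7 (successors {1, 2, 3, 5, 8}): φ is true.
  8 (successors {3, 8}): φ is true.
Detail at 0 (witness):
  At 0: Dia Dia Dia (not s and p) requires Dia Dia (not s and p) at some successor in {3, 4, 6, 8}.
    Dia Dia (not s and p) holds at 3, so Dia Dia Dia (not s and p) is true at 0.
      At 3: Dia Dia (not s and p) requires Dia (not s and p) at some successor in {1, 3, 5, 7}.
        Dia (not s and p) holds at 3, so Dia Dia (not s and p) is true at 3.

Yes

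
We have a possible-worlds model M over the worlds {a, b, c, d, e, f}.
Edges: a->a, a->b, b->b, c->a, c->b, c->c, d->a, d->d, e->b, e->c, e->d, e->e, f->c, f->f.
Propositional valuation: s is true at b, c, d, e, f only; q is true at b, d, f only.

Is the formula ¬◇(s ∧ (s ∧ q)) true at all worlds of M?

No

Let φ = ¬◇(s ∧ (s ∧ q)). Evaluate φ at each world:
  a (successors {a, b}): φ is false.
  b (successors {b}): φ is false.
  c (successors {a, b, c}): φ is false.
  d (successors {a, d}): φ is false.
  e (successors {b, c, d, e}): φ is false.
  f (successors {c, f}): φ is false.
Detail at a (counterexample):
  At a: ◇(s ∧ (s ∧ q)) is true, so ¬◇(s ∧ (s ∧ q)) is false.
    At a: ◇(s ∧ (s ∧ q)) requires s ∧ (s ∧ q) at some successor in {a, b}.
      s ∧ (s ∧ q) holds at b, so ◇(s ∧ (s ∧ q)) is true at a.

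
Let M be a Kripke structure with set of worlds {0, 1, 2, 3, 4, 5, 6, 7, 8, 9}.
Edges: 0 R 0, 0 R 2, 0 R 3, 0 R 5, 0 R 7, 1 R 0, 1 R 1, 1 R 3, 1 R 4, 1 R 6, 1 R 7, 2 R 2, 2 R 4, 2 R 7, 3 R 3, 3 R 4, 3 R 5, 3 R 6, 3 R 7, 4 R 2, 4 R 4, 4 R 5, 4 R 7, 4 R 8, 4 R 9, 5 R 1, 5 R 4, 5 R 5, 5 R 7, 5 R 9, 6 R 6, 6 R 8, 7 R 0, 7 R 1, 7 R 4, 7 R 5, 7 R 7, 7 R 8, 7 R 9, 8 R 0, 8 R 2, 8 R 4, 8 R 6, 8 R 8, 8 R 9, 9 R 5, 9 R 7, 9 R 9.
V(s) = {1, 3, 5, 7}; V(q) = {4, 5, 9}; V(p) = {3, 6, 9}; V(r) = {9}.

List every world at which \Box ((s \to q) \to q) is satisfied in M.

Recall that \Box ψ holds at a world iff ψ holds at every accessible world, and \Diamond ψ holds iff ψ holds at some accessible world.
Let φ = \Box ((s \to q) \to q). Evaluate φ at each world:
  0 (successors {0, 2, 3, 5, 7}): φ is false.
  1 (successors {0, 1, 3, 4, 6, 7}): φ is false.
  2 (successors {2, 4, 7}): φ is false.
  3 (successors {3, 4, 5, 6, 7}): φ is false.
  4 (successors {2, 4, 5, 7, 8, 9}): φ is false.
  5 (successors {1, 4, 5, 7, 9}): φ is true.
  6 (successors {6, 8}): φ is false.
  7 (successors {0, 1, 4, 5, 7, 8, 9}): φ is false.
  8 (successors {0, 2, 4, 6, 8, 9}): φ is false.
  9 (successors {5, 7, 9}): φ is true.
For instance, at 0:
  At 0: \Box ((s \to q) \to q) requires (s \to q) \to q at every successor {0, 2, 3, 5, 7}.
    (s \to q) \to q fails at 0, so \Box ((s \to q) \to q) is false at 0.
Satisfying worlds: {5, 9}

5, 9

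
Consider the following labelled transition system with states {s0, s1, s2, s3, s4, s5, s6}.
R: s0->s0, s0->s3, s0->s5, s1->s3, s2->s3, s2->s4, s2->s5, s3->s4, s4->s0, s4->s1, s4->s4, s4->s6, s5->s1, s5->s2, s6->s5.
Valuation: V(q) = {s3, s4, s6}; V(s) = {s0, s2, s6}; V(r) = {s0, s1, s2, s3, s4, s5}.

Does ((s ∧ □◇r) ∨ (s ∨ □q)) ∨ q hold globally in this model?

Recall that □ψ holds at a world iff ψ holds at every accessible world, and ◇ψ holds iff ψ holds at some accessible world.
Let φ = ((s ∧ □◇r) ∨ (s ∨ □q)) ∨ q. Evaluate φ at each world:
  s0 (successors {s0, s3, s5}): φ is true.
  s1 (successors {s3}): φ is true.
  s2 (successors {s3, s4, s5}): φ is true.
  s3 (successors {s4}): φ is true.
  s4 (successors {s0, s1, s4, s6}): φ is true.
  s5 (successors {s1, s2}): φ is false.
  s6 (successors {s5}): φ is true.
Detail at s5 (counterexample):
  At s5: (s ∧ □◇r) ∨ (s ∨ □q) is false, q is false, so ((s ∧ □◇r) ∨ (s ∨ □q)) ∨ q is false.
    At s5: s ∧ □◇r is false, s ∨ □q is false, so (s ∧ □◇r) ∨ (s ∨ □q) is false.
      At s5: s is false, □◇r is true, so s ∧ □◇r is false.
      At s5: s is false, □q is false, so s ∨ □q is false.

No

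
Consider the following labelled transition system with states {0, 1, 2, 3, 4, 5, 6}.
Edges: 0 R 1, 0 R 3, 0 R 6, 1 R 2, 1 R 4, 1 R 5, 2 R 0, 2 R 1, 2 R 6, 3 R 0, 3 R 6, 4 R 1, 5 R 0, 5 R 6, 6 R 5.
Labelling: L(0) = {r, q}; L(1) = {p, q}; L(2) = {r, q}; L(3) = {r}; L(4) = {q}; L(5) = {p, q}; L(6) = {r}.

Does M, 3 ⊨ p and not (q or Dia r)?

No

At 3: p is false, not (q or Dia r) is false, so p and not (q or Dia r) is false.
  At 3: q or Dia r is true, so not (q or Dia r) is false.
    At 3: q is false, Dia r is true, so q or Dia r is true.
      At 3: Dia r requires r at some successor in {0, 6}.
        r holds at 0, so Dia r is true at 3.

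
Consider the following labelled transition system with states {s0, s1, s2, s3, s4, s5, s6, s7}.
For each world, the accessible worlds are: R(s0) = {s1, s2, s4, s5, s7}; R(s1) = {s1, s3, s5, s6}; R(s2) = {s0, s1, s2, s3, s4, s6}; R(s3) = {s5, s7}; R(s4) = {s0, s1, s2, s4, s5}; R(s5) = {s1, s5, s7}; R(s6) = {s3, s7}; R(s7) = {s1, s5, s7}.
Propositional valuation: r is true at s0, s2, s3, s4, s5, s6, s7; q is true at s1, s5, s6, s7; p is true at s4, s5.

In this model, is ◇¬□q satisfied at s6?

At s6: ◇¬□q requires ¬□q at some successor in {s3, s7}.
  At s3: ¬□q is false.
  At s7: ¬□q is false.
So ◇¬□q is false at s6.

No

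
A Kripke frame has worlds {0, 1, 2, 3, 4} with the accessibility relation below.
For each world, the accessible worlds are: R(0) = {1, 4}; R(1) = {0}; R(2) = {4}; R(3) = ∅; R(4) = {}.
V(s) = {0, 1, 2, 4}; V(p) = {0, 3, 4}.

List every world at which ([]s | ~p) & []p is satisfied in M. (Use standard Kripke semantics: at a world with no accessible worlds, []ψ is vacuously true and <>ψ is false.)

Recall that []ψ holds at a world iff ψ holds at every accessible world, and <>ψ holds iff ψ holds at some accessible world.
Let φ = ([]s | ~p) & []p. Evaluate φ at each world:
  0 (successors {1, 4}): φ is false.
  1 (successors {0}): φ is true.
  2 (successors {4}): φ is true.
  3 (successors ∅): φ is true.
  4 (successors ∅): φ is true.
For instance, at 1:
  At 1: []s | ~p is true, []p is true, so ([]s | ~p) & []p is true.
    At 1: []s is true, ~p is true, so []s | ~p is true.
      At 1: []s requires s at every successor {0}.
        At 0: s is true.
      So []s is true at 1.
    At 1: []p requires p at every successor {0}.
      At 0: p is true.
    So []p is true at 1.
Satisfying worlds: {1, 2, 3, 4}

1, 2, 3, 4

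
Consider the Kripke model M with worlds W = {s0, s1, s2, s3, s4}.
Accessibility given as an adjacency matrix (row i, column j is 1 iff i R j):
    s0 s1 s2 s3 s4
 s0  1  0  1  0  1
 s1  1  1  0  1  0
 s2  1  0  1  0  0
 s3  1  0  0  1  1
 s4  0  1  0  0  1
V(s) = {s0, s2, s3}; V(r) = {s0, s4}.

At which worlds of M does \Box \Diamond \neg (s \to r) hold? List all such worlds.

Let φ = \Box \Diamond \neg (s \to r). Evaluate φ at each world:
  s0 (successors {s0, s2, s4}): φ is false.
  s1 (successors {s0, s1, s3}): φ is true.
  s2 (successors {s0, s2}): φ is true.
  s3 (successors {s0, s3, s4}): φ is false.
  s4 (successors {s1, s4}): φ is false.
For instance, at s0:
  At s0: \Box \Diamond \neg (s \to r) requires \Diamond \neg (s \to r) at every successor {s0, s2, s4}.
    \Diamond \neg (s \to r) fails at s4, so \Box \Diamond \neg (s \to r) is false at s0.
      At s4: \Diamond \neg (s \to r) requires \neg (s \to r) at some successor in {s1, s4}.
        At s1: \neg (s \to r) is false.
        At s4: \neg (s \to r) is false.
      So \Diamond \neg (s \to r) is false at s4.
Satisfying worlds: {s1, s2}

s1, s2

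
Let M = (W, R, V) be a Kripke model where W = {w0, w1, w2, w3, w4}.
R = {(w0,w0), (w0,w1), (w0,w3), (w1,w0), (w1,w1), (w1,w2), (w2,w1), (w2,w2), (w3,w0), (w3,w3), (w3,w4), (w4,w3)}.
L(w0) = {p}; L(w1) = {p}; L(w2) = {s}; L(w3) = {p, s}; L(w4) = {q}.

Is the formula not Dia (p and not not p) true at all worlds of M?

Let φ = not Dia (p and not not p). Evaluate φ at each world:
  w0 (successors {w0, w1, w3}): φ is false.
  w1 (successors {w0, w1, w2}): φ is false.
  w2 (successors {w1, w2}): φ is false.
  w3 (successors {w0, w3, w4}): φ is false.
  w4 (successors {w3}): φ is false.
Detail at w0 (counterexample):
  At w0: Dia (p and not not p) is true, so not Dia (p and not not p) is false.
    At w0: Dia (p and not not p) requires p and not not p at some successor in {w0, w1, w3}.
      p and not not p holds at w0, so Dia (p and not not p) is true at w0.

No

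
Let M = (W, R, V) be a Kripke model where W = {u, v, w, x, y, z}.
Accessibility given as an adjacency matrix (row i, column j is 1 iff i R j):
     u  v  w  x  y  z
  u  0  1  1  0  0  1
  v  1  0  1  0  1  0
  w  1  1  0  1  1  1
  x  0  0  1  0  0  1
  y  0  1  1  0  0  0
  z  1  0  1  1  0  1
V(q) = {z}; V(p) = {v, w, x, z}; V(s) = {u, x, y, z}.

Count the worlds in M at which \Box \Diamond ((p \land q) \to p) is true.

6

Let φ = \Box \Diamond ((p \land q) \to p). Evaluate φ at each world:
  u (successors {v, w, z}): φ is true.
  v (successors {u, w, y}): φ is true.
  w (successors {u, v, x, y, z}): φ is true.
  x (successors {w, z}): φ is true.
  y (successors {v, w}): φ is true.
  z (successors {u, w, x, z}): φ is true.
For instance, at y:
  At y: \Box \Diamond ((p \land q) \to p) requires \Diamond ((p \land q) \to p) at every successor {v, w}.
      At v: \Diamond ((p \land q) \to p) requires (p \land q) \to p at some successor in {u, w, y}.
        (p \land q) \to p holds at u, so \Diamond ((p \land q) \to p) is true at v.
      At w: \Diamond ((p \land q) \to p) requires (p \land q) \to p at some successor in {u, v, x, y, z}.
        (p \land q) \to p holds at u, so \Diamond ((p \land q) \to p) is true at w.
  So \Box \Diamond ((p \land q) \to p) is true at y.
Satisfying worlds: {u, v, w, x, y, z}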